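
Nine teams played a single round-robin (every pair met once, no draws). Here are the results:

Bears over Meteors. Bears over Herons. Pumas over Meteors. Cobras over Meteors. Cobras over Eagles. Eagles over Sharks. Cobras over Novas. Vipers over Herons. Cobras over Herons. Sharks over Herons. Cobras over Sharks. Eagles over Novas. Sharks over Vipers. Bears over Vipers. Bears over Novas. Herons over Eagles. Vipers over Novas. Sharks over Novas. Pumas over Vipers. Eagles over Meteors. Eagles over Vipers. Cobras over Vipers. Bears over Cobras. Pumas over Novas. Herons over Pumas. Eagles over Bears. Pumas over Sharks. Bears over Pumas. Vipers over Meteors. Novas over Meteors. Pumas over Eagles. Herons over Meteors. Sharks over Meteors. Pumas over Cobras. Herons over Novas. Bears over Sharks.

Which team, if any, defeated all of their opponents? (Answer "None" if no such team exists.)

Highest win total is Bears with 7 (out of 8 possible).
Bears lost to Eagles, so no team went undefeated.

None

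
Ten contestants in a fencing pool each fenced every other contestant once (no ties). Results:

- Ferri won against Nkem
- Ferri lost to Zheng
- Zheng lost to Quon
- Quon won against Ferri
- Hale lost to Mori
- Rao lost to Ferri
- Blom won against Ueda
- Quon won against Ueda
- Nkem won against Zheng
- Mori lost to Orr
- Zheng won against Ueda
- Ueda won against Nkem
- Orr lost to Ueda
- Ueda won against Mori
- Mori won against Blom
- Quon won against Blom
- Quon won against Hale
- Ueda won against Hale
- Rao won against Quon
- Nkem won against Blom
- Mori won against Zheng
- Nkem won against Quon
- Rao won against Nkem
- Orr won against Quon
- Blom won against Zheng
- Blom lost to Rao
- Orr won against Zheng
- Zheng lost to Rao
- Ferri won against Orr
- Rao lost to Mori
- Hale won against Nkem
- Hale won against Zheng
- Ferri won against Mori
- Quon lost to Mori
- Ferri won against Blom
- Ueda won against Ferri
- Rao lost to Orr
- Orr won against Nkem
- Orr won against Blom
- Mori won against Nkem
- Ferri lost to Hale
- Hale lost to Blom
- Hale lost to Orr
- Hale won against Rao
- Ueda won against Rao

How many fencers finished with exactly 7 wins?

Win totals: Orr 7, Hale 4, Nkem 3, Rao 4, Zheng 2, Quon 5, Ueda 6, Ferri 5, Blom 3, Mori 6.
Exactly 7: Orr — 1 fencer.

1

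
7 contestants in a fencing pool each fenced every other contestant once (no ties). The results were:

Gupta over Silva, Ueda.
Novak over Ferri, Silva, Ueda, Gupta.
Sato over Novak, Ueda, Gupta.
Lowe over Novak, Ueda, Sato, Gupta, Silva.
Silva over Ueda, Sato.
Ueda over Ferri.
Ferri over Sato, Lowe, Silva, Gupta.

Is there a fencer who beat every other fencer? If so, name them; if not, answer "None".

Highest win total is Lowe with 5 (out of 6 possible).
Lowe lost to Ferri, so no fencer went undefeated.

None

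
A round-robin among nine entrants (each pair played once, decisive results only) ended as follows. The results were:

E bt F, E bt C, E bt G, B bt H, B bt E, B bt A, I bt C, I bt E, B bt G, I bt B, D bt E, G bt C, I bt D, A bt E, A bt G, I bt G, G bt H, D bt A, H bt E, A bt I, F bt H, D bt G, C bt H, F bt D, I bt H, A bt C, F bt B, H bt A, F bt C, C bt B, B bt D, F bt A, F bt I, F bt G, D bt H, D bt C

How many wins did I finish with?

I's results: beat B, C, D, E, G, H; lost to A, F.
That is 6 wins.

6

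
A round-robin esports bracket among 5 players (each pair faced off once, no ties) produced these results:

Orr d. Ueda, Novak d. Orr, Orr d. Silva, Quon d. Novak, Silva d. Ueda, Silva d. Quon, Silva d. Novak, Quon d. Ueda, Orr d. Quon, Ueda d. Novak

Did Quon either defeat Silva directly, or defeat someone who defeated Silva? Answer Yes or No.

Quon did not beat Silva directly.
Quon beat Ueda, Novak, but each of them lost to Silva. No two-step path.

No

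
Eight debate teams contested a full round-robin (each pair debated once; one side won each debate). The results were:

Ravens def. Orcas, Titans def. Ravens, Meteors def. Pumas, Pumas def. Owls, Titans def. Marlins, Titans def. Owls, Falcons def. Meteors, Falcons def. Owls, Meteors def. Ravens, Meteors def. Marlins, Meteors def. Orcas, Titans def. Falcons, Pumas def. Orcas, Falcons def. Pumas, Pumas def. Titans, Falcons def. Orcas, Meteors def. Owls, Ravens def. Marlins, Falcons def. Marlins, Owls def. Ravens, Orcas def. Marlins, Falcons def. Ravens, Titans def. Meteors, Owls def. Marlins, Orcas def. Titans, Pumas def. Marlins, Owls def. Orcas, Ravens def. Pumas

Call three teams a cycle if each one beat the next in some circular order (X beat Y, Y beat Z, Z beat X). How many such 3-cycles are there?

8

Win totals: Titans 5, Meteors 5, Pumas 4, Falcons 6, Ravens 3, Owls 3, Orcas 2, Marlins 0.
A team with w wins dominates both others in C(w,2) triples; summing gives 10 + 10 + 6 + 15 + 3 + 3 + 1 + 0 = 48 transitive triples.
Total triples C(8,3) = 56, so cyclic triples = 56 − 48 = 8.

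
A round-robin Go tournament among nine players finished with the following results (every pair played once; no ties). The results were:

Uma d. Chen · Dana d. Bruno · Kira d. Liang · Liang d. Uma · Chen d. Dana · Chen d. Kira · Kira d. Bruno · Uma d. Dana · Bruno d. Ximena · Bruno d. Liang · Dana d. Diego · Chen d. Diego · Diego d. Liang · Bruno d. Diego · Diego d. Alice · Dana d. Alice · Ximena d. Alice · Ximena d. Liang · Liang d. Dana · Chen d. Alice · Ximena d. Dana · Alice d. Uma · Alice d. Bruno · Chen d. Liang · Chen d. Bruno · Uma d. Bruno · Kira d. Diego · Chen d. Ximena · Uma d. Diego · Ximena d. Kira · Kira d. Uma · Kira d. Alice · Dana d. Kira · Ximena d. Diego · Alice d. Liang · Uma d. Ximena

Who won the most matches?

Chen

Win totals: Ximena 5, Alice 3, Chen 7, Liang 2, Uma 5, Diego 2, Bruno 3, Kira 5, Dana 4.
Chen leads with 7 wins (next highest: 5).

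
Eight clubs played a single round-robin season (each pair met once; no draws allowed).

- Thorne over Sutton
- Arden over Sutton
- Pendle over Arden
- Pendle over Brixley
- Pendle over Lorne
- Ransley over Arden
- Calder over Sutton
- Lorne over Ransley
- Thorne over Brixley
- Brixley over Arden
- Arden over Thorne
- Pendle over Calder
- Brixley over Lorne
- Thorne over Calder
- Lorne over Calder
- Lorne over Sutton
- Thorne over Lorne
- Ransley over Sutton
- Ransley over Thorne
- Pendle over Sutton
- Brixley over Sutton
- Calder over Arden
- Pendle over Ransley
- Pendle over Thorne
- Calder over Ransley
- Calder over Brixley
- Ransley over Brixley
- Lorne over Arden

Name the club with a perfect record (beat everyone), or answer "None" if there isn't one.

Pendle

Pendle has 7 wins out of 7 opponents — a perfect record.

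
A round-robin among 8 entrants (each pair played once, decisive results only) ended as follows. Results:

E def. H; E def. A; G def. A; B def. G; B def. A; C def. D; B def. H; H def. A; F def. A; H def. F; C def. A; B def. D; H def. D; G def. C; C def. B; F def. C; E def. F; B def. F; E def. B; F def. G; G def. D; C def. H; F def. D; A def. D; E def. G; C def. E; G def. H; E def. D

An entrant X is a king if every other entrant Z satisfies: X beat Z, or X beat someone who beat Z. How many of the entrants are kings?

A cannot reach B, C, E, F, G, H in two steps.
B cannot reach E in two steps.
C reaches everyone (king).
D cannot reach A, B, C, E, F, G, H in two steps.
E reaches everyone (king).
F reaches everyone (king).
G reaches everyone (king).
H cannot reach B, E in two steps.
Kings: C, E, F, G — 4.

4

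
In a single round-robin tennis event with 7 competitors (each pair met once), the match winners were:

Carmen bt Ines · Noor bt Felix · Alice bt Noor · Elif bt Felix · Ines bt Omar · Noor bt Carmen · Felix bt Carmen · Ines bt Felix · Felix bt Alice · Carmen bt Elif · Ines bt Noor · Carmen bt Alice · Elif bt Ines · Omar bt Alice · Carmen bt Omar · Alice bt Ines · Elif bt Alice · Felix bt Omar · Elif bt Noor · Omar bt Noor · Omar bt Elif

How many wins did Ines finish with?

3

Ines' results: beat Omar, Felix, Noor; lost to Alice, Carmen, Elif.
That is 3 wins.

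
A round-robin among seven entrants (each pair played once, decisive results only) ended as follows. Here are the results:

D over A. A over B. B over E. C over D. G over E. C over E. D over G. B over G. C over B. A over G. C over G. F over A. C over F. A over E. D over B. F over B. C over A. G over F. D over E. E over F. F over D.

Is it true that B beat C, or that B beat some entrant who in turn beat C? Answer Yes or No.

No

B did not beat C directly.
B beat E, G, but each of them lost to C. No two-step path.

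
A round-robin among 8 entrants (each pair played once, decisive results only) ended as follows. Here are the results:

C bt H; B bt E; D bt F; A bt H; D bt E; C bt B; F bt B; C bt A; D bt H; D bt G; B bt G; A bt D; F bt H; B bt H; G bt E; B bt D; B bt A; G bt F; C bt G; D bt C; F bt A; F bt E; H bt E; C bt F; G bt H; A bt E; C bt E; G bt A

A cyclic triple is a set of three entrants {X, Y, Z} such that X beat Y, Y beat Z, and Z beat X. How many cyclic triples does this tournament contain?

Win totals: A 3, B 5, C 6, D 5, E 0, F 4, G 4, H 1.
An entrant with w wins dominates both others in C(w,2) triples; summing gives 3 + 10 + 15 + 10 + 0 + 6 + 6 + 0 = 50 transitive triples.
Total triples C(8,3) = 56, so cyclic triples = 56 − 50 = 6.

6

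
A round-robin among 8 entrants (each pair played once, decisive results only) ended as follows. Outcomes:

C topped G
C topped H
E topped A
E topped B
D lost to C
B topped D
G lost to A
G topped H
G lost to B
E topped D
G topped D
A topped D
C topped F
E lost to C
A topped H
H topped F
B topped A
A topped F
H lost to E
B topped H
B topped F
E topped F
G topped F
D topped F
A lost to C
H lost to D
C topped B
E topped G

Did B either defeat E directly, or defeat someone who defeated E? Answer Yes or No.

B did not beat E directly.
B beat A, D, F, G, H, but each of them lost to E. No two-step path.

No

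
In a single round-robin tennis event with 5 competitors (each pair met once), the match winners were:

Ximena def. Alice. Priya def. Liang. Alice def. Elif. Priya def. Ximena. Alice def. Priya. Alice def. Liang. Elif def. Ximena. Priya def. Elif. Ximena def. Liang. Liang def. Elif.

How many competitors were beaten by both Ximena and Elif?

0

Ximena beat: Alice, Liang.
Elif beat: Ximena.
No one was beaten by both.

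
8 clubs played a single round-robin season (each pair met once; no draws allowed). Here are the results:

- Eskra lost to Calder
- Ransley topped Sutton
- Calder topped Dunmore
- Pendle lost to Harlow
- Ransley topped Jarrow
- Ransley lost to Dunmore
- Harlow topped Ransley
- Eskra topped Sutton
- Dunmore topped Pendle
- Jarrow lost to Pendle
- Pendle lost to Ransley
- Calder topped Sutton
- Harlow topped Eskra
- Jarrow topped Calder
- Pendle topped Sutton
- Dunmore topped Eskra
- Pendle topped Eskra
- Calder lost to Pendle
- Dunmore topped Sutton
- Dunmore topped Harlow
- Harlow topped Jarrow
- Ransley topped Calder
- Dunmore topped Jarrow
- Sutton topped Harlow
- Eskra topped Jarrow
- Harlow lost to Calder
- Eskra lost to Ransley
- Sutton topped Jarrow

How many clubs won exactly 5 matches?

1

Win totals: Eskra 2, Jarrow 1, Pendle 4, Harlow 4, Calder 4, Sutton 2, Dunmore 6, Ransley 5.
Exactly 5: Ransley — 1 club.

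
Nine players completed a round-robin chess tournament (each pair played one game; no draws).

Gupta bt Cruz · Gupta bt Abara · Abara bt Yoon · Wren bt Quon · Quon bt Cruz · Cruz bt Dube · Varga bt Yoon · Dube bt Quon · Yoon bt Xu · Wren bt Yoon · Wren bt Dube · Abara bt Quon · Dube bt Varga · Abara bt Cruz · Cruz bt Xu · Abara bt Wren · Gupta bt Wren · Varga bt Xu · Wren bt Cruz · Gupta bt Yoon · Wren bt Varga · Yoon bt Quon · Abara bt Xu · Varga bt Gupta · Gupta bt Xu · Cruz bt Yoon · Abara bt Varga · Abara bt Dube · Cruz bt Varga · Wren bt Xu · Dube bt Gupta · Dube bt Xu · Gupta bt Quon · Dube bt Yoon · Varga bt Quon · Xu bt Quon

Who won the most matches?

Abara

Win totals: Quon 1, Cruz 4, Gupta 6, Abara 7, Wren 6, Varga 4, Xu 1, Yoon 2, Dube 5.
Abara leads with 7 wins (next highest: 6).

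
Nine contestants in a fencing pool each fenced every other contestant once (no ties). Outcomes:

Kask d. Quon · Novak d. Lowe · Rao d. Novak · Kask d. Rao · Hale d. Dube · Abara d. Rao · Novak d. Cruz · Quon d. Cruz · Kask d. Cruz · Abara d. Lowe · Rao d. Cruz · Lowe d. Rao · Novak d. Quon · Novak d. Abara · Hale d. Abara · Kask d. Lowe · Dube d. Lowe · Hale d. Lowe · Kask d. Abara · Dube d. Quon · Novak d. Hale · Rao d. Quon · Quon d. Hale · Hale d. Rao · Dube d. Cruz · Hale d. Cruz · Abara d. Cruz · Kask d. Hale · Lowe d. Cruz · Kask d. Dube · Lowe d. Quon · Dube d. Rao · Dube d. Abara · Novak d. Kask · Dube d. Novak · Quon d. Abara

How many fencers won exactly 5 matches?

Win totals: Hale 5, Kask 7, Quon 3, Abara 3, Dube 6, Novak 6, Lowe 3, Cruz 0, Rao 3.
Exactly 5: Hale — 1 fencer.

1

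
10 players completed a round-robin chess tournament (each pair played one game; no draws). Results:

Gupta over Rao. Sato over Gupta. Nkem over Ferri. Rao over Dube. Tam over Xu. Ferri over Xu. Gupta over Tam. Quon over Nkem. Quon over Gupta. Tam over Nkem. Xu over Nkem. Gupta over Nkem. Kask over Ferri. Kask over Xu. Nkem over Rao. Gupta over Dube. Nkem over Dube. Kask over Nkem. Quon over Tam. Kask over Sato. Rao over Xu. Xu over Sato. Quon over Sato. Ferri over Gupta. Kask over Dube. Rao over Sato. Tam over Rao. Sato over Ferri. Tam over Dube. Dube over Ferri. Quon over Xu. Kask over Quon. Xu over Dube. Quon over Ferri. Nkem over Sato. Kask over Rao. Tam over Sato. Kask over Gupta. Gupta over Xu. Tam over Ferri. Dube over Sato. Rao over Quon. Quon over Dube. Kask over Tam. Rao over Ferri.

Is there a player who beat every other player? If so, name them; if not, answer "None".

Kask has 9 wins out of 9 opponents — a perfect record.

Kask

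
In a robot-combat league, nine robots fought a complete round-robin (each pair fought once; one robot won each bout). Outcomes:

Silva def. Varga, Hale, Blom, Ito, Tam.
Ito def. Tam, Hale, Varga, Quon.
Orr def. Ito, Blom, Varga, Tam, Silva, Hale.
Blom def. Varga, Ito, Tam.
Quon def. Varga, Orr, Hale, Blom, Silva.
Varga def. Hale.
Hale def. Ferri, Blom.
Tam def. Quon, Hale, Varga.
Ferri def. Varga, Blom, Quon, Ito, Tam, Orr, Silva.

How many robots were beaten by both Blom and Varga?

0

Blom beat: Varga, Tam, Ito.
Varga beat: Hale.
No one was beaten by both.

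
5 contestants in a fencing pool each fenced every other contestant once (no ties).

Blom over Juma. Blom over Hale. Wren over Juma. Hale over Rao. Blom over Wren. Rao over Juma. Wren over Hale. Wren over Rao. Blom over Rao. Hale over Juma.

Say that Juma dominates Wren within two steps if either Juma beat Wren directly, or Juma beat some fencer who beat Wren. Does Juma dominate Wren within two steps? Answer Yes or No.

No

Juma did not beat Wren directly.
Juma beat no one, so there is no intermediate fencer.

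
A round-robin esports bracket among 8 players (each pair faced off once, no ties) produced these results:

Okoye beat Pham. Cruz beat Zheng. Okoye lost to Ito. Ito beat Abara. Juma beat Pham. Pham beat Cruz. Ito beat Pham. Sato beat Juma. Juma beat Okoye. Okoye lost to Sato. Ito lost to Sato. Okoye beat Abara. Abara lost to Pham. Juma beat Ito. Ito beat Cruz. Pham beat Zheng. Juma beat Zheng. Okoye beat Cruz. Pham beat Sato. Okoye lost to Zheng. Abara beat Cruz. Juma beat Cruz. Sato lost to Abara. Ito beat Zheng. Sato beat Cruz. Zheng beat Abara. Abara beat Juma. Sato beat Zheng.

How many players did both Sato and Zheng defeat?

1

Sato beat: Cruz, Ito, Okoye, Juma, Zheng.
Zheng beat: Okoye, Abara.
Both beat: Okoye — 1.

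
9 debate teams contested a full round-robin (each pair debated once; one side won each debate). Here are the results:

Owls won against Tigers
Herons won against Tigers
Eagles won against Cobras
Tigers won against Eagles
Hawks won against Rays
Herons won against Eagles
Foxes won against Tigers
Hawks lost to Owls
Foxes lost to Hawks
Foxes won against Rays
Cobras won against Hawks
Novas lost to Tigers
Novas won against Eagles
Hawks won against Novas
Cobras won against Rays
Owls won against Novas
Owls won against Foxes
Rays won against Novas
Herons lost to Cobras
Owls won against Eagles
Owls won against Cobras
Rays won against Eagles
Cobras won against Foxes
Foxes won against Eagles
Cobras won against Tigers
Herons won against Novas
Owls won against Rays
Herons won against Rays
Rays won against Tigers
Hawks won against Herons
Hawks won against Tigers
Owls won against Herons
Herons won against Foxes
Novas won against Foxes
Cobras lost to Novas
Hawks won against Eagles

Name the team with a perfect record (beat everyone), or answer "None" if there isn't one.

Owls

Owls has 8 wins out of 8 opponents — a perfect record.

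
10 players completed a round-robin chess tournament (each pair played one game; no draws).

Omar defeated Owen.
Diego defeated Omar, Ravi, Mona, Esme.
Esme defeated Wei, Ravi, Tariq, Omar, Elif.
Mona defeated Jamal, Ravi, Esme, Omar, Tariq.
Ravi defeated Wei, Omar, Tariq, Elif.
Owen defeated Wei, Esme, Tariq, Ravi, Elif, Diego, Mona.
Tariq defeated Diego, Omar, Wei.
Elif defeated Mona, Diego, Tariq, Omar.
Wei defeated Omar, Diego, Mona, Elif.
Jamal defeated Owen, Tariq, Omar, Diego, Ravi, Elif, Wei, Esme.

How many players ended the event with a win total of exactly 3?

1

Win totals: Diego 4, Wei 4, Jamal 8, Tariq 3, Elif 4, Ravi 4, Esme 5, Omar 1, Owen 7, Mona 5.
Exactly 3: Tariq — 1 player.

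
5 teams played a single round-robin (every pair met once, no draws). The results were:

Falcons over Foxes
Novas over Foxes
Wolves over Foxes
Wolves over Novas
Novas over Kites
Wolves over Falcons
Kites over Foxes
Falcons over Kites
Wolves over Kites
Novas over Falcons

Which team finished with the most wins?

Win totals: Foxes 0, Falcons 2, Kites 1, Novas 3, Wolves 4.
Wolves leads with 4 wins (next highest: 3).

Wolves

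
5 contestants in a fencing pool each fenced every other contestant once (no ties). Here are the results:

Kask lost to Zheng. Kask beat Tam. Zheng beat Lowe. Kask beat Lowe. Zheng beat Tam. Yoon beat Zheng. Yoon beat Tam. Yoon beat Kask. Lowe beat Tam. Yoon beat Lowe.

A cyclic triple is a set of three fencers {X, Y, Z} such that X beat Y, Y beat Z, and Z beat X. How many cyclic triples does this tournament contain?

Win totals: Kask 2, Tam 0, Lowe 1, Yoon 4, Zheng 3.
A fencer with w wins dominates both others in C(w,2) triples; summing gives 1 + 0 + 0 + 6 + 3 = 10 transitive triples.
Total triples C(5,3) = 10, so cyclic triples = 10 − 10 = 0.

0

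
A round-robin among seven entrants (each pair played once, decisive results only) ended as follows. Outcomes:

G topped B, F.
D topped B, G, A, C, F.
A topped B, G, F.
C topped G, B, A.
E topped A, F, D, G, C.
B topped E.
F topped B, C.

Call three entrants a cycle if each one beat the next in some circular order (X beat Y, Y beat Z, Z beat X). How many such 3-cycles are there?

Win totals: A 3, B 1, C 3, D 5, E 5, F 2, G 2.
An entrant with w wins dominates both others in C(w,2) triples; summing gives 3 + 0 + 3 + 10 + 10 + 1 + 1 = 28 transitive triples.
Total triples C(7,3) = 35, so cyclic triples = 35 − 28 = 7.

7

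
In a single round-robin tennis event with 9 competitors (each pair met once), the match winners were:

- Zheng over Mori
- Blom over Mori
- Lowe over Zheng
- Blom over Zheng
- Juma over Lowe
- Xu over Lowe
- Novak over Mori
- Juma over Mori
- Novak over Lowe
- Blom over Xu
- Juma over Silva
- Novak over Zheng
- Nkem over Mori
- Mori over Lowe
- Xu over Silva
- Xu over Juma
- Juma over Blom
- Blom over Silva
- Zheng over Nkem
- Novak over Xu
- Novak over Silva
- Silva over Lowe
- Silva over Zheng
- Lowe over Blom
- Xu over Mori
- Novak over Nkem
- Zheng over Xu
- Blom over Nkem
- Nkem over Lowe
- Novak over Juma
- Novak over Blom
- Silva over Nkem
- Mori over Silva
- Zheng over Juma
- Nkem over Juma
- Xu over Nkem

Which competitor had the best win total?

Win totals: Juma 4, Silva 3, Blom 5, Nkem 3, Xu 5, Zheng 4, Novak 8, Mori 2, Lowe 2.
Novak leads with 8 wins (next highest: 5).

Novak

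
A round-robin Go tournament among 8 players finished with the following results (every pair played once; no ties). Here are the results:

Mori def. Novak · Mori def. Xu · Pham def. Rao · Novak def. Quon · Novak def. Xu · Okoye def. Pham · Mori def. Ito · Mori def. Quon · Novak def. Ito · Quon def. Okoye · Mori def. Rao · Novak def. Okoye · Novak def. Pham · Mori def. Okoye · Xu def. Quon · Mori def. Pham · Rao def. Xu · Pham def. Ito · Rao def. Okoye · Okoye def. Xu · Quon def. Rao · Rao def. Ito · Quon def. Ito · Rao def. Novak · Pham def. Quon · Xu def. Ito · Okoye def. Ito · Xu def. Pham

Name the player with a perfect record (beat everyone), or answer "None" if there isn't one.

Mori

Mori has 7 wins out of 7 opponents — a perfect record.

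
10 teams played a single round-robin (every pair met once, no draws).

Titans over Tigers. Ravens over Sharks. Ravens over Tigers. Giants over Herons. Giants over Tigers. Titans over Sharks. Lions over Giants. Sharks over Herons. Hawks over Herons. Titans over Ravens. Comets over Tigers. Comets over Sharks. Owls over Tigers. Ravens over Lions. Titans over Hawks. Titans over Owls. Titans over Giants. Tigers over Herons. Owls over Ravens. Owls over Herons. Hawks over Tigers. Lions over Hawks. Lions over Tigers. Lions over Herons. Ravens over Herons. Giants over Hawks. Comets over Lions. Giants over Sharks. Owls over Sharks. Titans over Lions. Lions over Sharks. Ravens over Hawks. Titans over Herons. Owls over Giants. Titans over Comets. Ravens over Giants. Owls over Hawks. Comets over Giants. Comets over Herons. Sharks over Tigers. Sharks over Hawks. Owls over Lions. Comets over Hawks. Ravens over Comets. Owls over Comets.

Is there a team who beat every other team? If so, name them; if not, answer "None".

Titans

Titans has 9 wins out of 9 opponents — a perfect record.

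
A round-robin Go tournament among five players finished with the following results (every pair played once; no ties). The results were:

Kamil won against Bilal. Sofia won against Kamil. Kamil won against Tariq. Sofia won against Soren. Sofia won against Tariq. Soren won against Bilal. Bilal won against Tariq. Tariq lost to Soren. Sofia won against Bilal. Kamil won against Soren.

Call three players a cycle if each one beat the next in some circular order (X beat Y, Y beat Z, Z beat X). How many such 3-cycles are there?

Of the C(5,3) = 10 triples, the cyclic ones are: none.
That is 0.

0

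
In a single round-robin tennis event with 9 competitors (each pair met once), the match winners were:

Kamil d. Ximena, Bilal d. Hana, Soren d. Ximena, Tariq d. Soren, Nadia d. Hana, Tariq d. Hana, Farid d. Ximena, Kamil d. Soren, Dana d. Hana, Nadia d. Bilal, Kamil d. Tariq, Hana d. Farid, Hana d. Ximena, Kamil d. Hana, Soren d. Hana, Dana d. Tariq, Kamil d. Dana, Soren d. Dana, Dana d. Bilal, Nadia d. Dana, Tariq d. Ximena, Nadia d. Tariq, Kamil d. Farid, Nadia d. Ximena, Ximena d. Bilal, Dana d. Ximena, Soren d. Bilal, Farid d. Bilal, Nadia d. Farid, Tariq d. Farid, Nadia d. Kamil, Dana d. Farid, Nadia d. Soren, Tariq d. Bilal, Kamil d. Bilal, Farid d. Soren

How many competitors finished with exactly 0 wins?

Win totals: Soren 4, Dana 5, Ximena 1, Bilal 1, Tariq 5, Nadia 8, Hana 2, Farid 3, Kamil 7.
No competitor has exactly 0 wins.

0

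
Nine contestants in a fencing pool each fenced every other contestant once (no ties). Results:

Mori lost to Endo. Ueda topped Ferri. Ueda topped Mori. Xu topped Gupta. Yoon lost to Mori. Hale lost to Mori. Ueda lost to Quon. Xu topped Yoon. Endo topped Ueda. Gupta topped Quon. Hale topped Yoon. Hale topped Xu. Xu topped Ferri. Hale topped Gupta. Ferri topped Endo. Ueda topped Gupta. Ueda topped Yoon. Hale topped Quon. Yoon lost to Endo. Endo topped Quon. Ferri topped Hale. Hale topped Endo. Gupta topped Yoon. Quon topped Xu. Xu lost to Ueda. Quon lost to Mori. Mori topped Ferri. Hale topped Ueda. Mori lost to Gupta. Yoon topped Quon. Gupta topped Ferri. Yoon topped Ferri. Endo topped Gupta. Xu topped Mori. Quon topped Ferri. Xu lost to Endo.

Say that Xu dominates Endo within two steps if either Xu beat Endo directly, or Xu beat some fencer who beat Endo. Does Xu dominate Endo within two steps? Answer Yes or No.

Xu did not beat Endo directly.
Xu beat Ferri, Mori, Yoon, Gupta. Of those, Ferri beat Endo.

Yes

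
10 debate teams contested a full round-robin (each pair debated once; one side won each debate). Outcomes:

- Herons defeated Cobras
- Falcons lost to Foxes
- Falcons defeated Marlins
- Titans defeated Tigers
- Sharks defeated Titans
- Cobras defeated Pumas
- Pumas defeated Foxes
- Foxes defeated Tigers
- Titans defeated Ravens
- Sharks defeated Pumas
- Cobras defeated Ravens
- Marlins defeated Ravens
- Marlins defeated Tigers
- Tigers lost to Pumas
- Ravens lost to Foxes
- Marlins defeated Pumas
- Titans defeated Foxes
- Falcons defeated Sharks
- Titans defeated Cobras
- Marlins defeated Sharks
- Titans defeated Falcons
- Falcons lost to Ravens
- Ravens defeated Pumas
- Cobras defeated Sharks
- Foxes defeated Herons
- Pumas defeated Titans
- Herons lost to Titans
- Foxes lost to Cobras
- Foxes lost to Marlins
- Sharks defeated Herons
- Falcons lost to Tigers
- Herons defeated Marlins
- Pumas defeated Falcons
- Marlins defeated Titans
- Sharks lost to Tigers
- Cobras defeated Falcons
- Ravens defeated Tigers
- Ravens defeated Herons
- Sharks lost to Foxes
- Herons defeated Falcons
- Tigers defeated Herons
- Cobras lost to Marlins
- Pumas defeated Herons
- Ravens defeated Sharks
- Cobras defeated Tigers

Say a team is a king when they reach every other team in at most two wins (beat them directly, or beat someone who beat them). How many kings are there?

9

Titans reaches everyone (king).
Cobras reaches everyone (king).
Falcons reaches everyone (king).
Pumas reaches everyone (king).
Ravens reaches everyone (king).
Foxes reaches everyone (king).
Marlins reaches everyone (king).
Tigers cannot reach Ravens, Foxes in two steps.
Sharks reaches everyone (king).
Herons reaches everyone (king).
Kings: Titans, Cobras, Falcons, Pumas, Ravens, Foxes, Marlins, Sharks, Herons — 9.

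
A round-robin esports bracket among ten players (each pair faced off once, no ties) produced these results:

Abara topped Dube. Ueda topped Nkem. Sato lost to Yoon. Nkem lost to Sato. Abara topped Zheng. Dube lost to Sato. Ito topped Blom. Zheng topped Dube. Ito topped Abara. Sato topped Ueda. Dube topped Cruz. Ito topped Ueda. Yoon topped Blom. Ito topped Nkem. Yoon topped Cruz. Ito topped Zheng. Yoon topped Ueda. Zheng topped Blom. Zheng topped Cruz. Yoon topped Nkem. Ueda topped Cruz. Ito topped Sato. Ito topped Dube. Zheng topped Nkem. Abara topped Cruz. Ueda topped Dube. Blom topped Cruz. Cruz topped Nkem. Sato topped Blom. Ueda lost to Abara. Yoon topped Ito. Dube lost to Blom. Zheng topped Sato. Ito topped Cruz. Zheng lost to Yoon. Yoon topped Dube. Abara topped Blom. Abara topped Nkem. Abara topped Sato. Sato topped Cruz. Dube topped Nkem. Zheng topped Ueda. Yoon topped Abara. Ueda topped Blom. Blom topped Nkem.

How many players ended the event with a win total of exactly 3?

Win totals: Ueda 4, Nkem 0, Yoon 9, Blom 3, Ito 8, Abara 7, Sato 5, Cruz 1, Dube 2, Zheng 6.
Exactly 3: Blom — 1 player.

1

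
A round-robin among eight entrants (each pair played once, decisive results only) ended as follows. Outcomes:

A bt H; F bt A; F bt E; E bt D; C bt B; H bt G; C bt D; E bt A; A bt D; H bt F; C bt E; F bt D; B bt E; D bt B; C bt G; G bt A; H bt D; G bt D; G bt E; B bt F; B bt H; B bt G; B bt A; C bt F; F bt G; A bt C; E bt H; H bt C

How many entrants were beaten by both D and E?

D beat: B.
E beat: A, D, H.
No one was beaten by both.

0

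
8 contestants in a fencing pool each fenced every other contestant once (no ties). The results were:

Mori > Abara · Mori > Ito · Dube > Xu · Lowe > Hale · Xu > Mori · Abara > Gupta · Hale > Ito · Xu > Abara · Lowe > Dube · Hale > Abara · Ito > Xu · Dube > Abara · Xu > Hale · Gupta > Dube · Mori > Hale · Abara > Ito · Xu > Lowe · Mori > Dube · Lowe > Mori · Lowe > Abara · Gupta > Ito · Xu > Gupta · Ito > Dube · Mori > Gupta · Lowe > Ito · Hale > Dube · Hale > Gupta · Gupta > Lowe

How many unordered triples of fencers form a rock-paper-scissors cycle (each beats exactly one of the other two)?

Win totals: Xu 5, Hale 4, Abara 2, Lowe 5, Mori 5, Dube 2, Ito 2, Gupta 3.
A fencer with w wins dominates both others in C(w,2) triples; summing gives 10 + 6 + 1 + 10 + 10 + 1 + 1 + 3 = 42 transitive triples.
Total triples C(8,3) = 56, so cyclic triples = 56 − 42 = 14.

14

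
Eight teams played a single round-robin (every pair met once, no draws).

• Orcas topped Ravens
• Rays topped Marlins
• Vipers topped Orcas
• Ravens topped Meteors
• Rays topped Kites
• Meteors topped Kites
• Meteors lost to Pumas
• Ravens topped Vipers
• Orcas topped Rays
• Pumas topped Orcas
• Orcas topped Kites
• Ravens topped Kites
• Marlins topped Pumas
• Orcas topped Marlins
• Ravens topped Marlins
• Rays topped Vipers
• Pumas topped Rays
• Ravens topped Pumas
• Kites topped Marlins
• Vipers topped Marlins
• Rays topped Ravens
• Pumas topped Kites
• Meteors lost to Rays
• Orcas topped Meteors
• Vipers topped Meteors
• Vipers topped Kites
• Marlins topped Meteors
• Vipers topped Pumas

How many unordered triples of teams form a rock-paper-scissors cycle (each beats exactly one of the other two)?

Win totals: Rays 5, Ravens 5, Marlins 2, Meteors 1, Vipers 5, Orcas 5, Kites 1, Pumas 4.
A team with w wins dominates both others in C(w,2) triples; summing gives 10 + 10 + 1 + 0 + 10 + 10 + 0 + 6 = 47 transitive triples.
Total triples C(8,3) = 56, so cyclic triples = 56 − 47 = 9.

9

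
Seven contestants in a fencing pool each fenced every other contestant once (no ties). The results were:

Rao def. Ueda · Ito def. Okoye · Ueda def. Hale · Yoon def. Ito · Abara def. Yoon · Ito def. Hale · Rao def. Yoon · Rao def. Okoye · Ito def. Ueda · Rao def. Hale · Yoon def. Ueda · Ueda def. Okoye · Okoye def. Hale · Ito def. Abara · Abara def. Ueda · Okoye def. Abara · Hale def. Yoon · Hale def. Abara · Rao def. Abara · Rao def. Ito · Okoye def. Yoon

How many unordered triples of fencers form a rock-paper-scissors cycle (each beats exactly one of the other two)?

7

Win totals: Abara 2, Ueda 2, Rao 6, Ito 4, Hale 2, Okoye 3, Yoon 2.
A fencer with w wins dominates both others in C(w,2) triples; summing gives 1 + 1 + 15 + 6 + 1 + 3 + 1 = 28 transitive triples.
Total triples C(7,3) = 35, so cyclic triples = 35 − 28 = 7.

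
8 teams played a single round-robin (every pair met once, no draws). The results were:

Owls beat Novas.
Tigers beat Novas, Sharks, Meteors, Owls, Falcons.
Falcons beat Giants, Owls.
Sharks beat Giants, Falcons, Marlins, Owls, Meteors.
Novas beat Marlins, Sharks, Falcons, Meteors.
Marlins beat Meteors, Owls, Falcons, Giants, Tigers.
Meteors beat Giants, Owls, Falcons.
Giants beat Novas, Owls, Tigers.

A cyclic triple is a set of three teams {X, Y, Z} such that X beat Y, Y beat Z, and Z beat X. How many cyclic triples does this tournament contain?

Win totals: Falcons 2, Sharks 5, Marlins 5, Giants 3, Tigers 5, Owls 1, Novas 4, Meteors 3.
A team with w wins dominates both others in C(w,2) triples; summing gives 1 + 10 + 10 + 3 + 10 + 0 + 6 + 3 = 43 transitive triples.
Total triples C(8,3) = 56, so cyclic triples = 56 − 43 = 13.

13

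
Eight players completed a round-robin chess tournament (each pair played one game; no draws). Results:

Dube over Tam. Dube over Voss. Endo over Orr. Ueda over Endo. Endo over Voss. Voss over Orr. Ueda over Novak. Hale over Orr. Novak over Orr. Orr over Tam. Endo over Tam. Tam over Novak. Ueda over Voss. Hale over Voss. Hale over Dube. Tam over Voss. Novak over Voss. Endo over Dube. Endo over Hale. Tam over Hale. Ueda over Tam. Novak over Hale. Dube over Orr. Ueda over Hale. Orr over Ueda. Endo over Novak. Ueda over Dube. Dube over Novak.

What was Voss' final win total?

Voss' results: beat Orr; lost to Novak, Ueda, Tam, Hale, Dube, Endo.
That is 1 win.

1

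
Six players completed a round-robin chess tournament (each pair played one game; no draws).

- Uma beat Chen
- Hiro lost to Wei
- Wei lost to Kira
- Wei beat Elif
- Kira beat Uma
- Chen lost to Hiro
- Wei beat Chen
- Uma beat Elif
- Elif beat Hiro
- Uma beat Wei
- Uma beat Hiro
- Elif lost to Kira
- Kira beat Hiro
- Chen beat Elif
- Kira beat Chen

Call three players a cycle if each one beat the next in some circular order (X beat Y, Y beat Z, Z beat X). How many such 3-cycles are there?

1

Of the C(6,3) = 20 triples, the cyclic ones are: {Chen, Elif, Hiro}.
That is 1.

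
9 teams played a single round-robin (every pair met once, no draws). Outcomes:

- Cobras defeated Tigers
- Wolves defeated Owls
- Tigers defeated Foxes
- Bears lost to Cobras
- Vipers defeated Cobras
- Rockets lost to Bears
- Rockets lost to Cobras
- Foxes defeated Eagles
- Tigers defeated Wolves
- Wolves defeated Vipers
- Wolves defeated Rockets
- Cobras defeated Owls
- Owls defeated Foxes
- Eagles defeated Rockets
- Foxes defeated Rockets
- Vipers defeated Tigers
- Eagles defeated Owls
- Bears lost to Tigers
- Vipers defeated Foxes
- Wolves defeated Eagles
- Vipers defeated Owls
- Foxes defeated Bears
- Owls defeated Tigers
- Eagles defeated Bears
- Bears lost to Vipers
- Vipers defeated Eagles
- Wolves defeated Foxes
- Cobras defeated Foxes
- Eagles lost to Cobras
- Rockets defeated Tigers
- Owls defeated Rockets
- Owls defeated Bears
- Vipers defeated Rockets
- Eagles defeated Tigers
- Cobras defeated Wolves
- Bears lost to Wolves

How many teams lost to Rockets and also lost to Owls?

Rockets beat: Tigers.
Owls beat: Rockets, Tigers, Bears, Foxes.
Both beat: Tigers — 1.

1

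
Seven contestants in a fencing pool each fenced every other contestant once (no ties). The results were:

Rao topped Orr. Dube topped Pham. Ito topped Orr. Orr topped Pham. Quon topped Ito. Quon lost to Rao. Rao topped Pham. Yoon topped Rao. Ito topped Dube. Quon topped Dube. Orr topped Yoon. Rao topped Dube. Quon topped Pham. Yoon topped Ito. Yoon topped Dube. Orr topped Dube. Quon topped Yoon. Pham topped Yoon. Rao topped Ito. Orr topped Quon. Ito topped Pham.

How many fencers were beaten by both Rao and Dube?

1

Rao beat: Dube, Pham, Orr, Quon, Ito.
Dube beat: Pham.
Both beat: Pham — 1.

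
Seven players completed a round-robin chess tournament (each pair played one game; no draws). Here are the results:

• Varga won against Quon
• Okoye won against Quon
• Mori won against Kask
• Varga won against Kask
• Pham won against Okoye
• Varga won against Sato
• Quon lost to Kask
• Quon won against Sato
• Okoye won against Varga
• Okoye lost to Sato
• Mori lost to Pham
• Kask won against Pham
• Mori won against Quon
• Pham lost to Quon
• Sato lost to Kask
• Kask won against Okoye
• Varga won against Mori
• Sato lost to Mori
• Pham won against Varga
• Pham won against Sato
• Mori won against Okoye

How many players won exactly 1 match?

1

Win totals: Okoye 2, Sato 1, Kask 4, Pham 4, Mori 4, Quon 2, Varga 4.
Exactly 1: Sato — 1 player.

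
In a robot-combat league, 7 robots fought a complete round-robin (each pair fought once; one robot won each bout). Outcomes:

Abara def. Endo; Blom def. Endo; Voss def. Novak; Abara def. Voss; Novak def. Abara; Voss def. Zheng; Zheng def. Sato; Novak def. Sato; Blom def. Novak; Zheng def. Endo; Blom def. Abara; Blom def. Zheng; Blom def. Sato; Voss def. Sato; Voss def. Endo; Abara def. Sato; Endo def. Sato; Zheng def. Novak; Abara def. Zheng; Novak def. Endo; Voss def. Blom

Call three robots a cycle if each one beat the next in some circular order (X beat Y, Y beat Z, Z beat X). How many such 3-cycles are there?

Win totals: Abara 4, Blom 5, Endo 1, Voss 5, Sato 0, Zheng 3, Novak 3.
A robot with w wins dominates both others in C(w,2) triples; summing gives 6 + 10 + 0 + 10 + 0 + 3 + 3 = 32 transitive triples.
Total triples C(7,3) = 35, so cyclic triples = 35 − 32 = 3.

3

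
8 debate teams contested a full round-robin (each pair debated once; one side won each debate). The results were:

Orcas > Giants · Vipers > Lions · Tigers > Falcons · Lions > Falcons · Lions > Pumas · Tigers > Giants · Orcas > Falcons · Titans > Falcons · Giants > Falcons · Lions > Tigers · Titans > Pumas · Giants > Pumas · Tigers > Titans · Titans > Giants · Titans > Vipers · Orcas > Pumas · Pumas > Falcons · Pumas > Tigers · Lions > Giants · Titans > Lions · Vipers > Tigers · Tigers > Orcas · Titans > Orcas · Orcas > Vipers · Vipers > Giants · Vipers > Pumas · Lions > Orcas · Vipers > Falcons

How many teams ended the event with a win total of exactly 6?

Win totals: Vipers 5, Lions 5, Giants 2, Pumas 2, Orcas 4, Falcons 0, Tigers 4, Titans 6.
Exactly 6: Titans — 1 team.

1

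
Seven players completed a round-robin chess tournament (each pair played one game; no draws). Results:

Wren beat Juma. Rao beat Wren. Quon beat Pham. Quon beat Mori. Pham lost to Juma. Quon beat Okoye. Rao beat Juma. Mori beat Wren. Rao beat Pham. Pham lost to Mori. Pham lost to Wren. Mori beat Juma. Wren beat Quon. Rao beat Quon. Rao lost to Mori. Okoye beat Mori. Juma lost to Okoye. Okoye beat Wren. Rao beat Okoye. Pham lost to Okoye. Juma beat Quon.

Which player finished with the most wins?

Win totals: Okoye 4, Juma 2, Mori 4, Rao 5, Pham 0, Quon 3, Wren 3.
Rao leads with 5 wins (next highest: 4).

Rao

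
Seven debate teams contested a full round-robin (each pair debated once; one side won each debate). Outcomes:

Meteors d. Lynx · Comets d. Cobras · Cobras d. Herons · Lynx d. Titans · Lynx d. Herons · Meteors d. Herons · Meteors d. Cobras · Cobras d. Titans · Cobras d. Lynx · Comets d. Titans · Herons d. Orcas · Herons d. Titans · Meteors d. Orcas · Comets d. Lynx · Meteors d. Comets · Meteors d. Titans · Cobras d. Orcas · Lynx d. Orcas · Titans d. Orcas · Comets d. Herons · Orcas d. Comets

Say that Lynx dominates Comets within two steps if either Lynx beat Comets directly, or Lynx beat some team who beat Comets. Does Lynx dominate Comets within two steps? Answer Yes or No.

Yes

Lynx did not beat Comets directly.
Lynx beat Herons, Titans, Orcas. Of those, Orcas beat Comets.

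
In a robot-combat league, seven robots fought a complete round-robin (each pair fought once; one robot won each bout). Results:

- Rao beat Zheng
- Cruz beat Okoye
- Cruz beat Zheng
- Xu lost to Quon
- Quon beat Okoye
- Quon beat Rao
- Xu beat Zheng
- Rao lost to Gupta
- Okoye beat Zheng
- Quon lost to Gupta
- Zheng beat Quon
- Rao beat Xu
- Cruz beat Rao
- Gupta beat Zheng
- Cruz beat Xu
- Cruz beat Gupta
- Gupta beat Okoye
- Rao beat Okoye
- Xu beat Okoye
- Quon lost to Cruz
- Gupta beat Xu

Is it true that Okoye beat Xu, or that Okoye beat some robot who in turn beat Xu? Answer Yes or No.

No

Okoye did not beat Xu directly.
Okoye beat Zheng, but each of them lost to Xu. No two-step path.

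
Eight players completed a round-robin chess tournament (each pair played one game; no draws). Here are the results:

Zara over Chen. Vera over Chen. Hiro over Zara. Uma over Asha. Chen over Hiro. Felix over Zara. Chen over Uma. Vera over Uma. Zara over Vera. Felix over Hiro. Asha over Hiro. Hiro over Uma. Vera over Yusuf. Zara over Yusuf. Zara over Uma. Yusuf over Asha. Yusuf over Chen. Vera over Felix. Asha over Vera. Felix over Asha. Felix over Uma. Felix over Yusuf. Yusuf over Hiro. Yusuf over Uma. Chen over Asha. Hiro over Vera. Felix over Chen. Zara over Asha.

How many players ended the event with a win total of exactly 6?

1

Win totals: Asha 2, Hiro 3, Felix 6, Uma 1, Chen 3, Zara 5, Vera 4, Yusuf 4.
Exactly 6: Felix — 1 player.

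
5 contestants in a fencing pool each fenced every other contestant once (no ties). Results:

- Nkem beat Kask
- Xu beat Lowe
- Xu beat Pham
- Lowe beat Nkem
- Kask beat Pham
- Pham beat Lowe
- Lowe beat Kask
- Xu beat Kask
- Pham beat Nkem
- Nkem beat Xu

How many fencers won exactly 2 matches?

3

Win totals: Pham 2, Lowe 2, Xu 3, Kask 1, Nkem 2.
Exactly 2: Pham, Lowe, Nkem — 3 fencers.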